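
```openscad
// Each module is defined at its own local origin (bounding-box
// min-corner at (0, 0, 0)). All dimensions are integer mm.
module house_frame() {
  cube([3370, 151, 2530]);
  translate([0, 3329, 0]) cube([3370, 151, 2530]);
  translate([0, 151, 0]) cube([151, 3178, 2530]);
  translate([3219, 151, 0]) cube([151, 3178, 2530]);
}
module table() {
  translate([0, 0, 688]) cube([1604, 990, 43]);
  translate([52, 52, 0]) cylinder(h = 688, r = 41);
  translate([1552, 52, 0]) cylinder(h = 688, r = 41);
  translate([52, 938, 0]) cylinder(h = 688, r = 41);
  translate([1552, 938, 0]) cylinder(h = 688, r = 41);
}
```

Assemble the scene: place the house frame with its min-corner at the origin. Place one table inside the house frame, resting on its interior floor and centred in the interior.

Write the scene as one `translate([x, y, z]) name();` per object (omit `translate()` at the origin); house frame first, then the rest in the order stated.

house_frame();
translate([883, 1245, 0]) table();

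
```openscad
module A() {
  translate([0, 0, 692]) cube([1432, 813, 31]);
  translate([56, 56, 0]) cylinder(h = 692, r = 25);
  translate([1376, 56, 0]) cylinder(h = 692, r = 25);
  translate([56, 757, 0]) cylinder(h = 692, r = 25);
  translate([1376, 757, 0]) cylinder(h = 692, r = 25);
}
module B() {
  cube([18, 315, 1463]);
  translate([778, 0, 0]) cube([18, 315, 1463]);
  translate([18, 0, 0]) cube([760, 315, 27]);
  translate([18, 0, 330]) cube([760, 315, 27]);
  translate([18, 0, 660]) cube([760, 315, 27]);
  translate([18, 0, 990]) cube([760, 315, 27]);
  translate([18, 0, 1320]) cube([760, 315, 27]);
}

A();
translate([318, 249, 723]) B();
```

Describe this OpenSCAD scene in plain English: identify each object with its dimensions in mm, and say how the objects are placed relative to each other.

A is a table with a 1432×813 mm rectangular top, 31 mm thick, top surface at z = 723 mm, supported by four round legs of 50 mm diameter, each leg's bounding box inset 31 mm from the nearest pair of top edges, running from the floor.

B is a bookshelf 796 mm wide overall, 315 mm deep and 1463 mm tall. The two sides are 18 mm thick vertical panels. 5 horizontal shelves of 27 mm thickness span between the inner faces of the sides; the lowest shelf sits on the floor and shelves are stacked with a clear vertical gap of 303 mm between each pair.

The bookshelf is on top of the table, centred.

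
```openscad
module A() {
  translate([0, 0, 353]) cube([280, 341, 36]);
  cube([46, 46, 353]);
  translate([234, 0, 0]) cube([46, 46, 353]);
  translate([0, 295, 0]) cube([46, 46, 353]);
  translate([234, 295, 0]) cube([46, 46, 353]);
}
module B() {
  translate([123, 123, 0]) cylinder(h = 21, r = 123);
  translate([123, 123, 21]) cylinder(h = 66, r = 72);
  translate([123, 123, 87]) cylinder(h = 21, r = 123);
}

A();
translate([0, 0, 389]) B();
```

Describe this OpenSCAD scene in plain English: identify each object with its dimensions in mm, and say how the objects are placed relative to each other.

A is a simple wooden stool: a rectangular seat 280 mm (x) by 341 mm (y), 36 mm thick, top face at z = 389 mm, on four square legs, each 46×46 mm in cross-section. The legs rest on z = 0, each flush with a corner of the seat.

B is a spool: two coaxial disc flanges of radius 123 mm and thickness 21 mm, joined by a core cylinder of radius 72 mm and height 66 mm. The lower flange rests on z = 0 and the three cylinders share a vertical axis.

The spool is on top of the stool.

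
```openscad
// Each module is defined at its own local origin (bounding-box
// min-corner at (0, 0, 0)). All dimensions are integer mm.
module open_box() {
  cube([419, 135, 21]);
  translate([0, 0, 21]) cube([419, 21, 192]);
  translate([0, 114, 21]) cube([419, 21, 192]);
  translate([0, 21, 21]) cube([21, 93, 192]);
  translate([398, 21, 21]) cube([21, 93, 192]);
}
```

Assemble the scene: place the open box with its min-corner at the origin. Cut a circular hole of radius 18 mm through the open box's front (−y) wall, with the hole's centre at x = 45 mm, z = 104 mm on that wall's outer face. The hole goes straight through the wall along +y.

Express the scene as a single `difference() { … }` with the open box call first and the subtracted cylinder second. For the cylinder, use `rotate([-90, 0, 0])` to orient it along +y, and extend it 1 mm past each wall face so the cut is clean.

difference() {
  open_box();
  translate([45, -1, 104]) rotate([-90, 0, 0]) cylinder(h = 23, r = 18);
}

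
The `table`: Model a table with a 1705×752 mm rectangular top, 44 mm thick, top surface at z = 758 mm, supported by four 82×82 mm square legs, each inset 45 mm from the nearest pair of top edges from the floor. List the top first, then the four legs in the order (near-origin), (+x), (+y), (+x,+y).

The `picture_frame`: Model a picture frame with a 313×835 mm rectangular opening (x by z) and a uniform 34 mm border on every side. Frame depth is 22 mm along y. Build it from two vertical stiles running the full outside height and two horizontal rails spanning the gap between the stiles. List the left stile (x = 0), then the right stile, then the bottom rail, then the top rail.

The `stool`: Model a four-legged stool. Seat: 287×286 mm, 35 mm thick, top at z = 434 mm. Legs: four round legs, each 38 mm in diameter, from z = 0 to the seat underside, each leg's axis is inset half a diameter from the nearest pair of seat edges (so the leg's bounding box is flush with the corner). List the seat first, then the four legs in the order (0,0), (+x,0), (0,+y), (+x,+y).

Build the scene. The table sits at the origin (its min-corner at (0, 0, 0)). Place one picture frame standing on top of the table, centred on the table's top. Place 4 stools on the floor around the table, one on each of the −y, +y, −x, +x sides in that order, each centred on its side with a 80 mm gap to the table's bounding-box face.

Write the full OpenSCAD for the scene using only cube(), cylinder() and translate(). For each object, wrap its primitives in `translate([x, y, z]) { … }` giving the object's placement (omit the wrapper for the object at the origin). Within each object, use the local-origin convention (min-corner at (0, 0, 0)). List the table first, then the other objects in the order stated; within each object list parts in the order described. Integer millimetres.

translate([0, 0, 714]) cube([1705, 752, 44]);
translate([45, 45, 0]) cube([82, 82, 714]);
translate([1578, 45, 0]) cube([82, 82, 714]);
translate([45, 625, 0]) cube([82, 82, 714]);
translate([1578, 625, 0]) cube([82, 82, 714]);
translate([662, 365, 758]) {
  cube([34, 22, 903]);
  translate([347, 0, 0]) cube([34, 22, 903]);
  translate([34, 0, 0]) cube([313, 22, 34]);
  translate([34, 0, 869]) cube([313, 22, 34]);
}
translate([709, -366, 0]) {
  translate([0, 0, 399]) cube([287, 286, 35]);
  translate([19, 19, 0]) cylinder(h = 399, r = 19);
  translate([268, 19, 0]) cylinder(h = 399, r = 19);
  translate([19, 267, 0]) cylinder(h = 399, r = 19);
  translate([268, 267, 0]) cylinder(h = 399, r = 19);
}
translate([709, 832, 0]) {
  translate([0, 0, 399]) cube([287, 286, 35]);
  translate([19, 19, 0]) cylinder(h = 399, r = 19);
  translate([268, 19, 0]) cylinder(h = 399, r = 19);
  translate([19, 267, 0]) cylinder(h = 399, r = 19);
  translate([268, 267, 0]) cylinder(h = 399, r = 19);
}
translate([-367, 233, 0]) {
  translate([0, 0, 399]) cube([287, 286, 35]);
  translate([19, 19, 0]) cylinder(h = 399, r = 19);
  translate([268, 19, 0]) cylinder(h = 399, r = 19);
  translate([19, 267, 0]) cylinder(h = 399, r = 19);
  translate([268, 267, 0]) cylinder(h = 399, r = 19);
}
translate([1785, 233, 0]) {
  translate([0, 0, 399]) cube([287, 286, 35]);
  translate([19, 19, 0]) cylinder(h = 399, r = 19);
  translate([268, 19, 0]) cylinder(h = 399, r = 19);
  translate([19, 267, 0]) cylinder(h = 399, r = 19);
  translate([268, 267, 0]) cylinder(h = 399, r = 19);
}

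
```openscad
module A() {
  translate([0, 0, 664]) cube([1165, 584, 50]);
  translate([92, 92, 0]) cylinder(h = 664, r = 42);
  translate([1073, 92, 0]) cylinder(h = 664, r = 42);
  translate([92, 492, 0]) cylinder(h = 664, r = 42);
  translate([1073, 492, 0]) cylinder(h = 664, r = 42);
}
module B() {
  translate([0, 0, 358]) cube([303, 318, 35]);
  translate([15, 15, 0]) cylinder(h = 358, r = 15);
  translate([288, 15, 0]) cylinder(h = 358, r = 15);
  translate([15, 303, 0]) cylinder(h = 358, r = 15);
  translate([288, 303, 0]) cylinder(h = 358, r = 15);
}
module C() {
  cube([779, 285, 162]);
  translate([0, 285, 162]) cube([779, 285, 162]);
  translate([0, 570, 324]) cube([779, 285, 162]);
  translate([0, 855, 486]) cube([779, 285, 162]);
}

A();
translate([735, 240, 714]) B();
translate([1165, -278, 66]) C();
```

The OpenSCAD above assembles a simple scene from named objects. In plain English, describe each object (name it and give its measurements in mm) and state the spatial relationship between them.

A is a table: top 1165 mm (x) × 584 mm (y), 50 mm thick, upper face at z = 714 mm, on four round legs of 84 mm diameter, each leg's bounding box inset 50 mm from the nearest pair of top edges, running from z = 0 to the bottom of the top.

B is a simple wooden stool: a rectangular seat 303 mm (x) by 318 mm (y), 35 mm thick, top face at z = 393 mm, on four round legs, each 30 mm in diameter. The legs rest on z = 0, each leg's axis is inset half a diameter from the nearest pair of seat edges (so the leg's bounding box is flush with the corner).

C is a run of 4 identical solid stair steps. Each tread is 779×285 mm and each step block is 162 mm high. Step 1 rests on the floor; step k is offset from step 1 by (k−1)×285 mm in y and (k−1)×162 mm in z.

The stool is on top of the table. The staircase is beside the table with their tops flush at z = 714.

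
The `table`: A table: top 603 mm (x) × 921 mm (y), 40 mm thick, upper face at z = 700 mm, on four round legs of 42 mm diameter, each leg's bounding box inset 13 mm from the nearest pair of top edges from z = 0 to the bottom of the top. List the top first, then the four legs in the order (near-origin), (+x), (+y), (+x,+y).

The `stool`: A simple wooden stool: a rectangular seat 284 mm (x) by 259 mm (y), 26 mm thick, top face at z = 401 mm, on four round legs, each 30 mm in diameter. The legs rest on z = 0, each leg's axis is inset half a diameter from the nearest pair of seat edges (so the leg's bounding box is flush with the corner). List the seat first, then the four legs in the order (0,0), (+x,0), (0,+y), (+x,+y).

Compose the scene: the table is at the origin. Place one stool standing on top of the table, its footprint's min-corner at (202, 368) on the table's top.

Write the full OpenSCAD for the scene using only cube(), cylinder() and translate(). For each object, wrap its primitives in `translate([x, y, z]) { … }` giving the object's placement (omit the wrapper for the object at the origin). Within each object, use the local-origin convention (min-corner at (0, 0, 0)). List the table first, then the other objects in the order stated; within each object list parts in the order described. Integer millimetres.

translate([0, 0, 660]) cube([603, 921, 40]);
translate([34, 34, 0]) cylinder(h = 660, r = 21);
translate([569, 34, 0]) cylinder(h = 660, r = 21);
translate([34, 887, 0]) cylinder(h = 660, r = 21);
translate([569, 887, 0]) cylinder(h = 660, r = 21);
translate([202, 368, 700]) {
  translate([0, 0, 375]) cube([284, 259, 26]);
  translate([15, 15, 0]) cylinder(h = 375, r = 15);
  translate([269, 15, 0]) cylinder(h = 375, r = 15);
  translate([15, 244, 0]) cylinder(h = 375, r = 15);
  translate([269, 244, 0]) cylinder(h = 375, r = 15);
}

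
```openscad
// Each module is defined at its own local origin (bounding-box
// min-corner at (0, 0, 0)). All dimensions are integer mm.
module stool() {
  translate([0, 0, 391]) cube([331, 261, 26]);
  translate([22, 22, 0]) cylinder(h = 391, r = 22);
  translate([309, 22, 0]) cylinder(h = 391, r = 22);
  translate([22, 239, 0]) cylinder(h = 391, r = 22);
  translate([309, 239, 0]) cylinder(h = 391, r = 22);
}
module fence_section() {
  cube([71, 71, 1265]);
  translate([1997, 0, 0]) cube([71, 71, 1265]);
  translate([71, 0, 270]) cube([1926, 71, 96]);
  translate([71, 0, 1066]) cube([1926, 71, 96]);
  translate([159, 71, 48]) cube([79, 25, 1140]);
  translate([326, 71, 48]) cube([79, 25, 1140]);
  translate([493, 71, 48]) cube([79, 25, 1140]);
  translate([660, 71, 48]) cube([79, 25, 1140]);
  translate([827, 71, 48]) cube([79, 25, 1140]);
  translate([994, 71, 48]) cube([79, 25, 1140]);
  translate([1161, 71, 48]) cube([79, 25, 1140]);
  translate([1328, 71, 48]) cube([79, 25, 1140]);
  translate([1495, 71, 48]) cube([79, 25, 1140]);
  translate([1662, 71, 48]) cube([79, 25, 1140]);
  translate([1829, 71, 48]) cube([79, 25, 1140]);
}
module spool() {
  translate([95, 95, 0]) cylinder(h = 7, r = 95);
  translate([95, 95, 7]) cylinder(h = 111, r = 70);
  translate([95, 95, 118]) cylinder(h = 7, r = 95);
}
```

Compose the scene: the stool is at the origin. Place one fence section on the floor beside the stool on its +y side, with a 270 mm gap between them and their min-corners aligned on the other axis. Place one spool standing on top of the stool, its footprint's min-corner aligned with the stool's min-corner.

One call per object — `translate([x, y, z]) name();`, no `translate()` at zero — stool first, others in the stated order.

stool();
translate([0, 531, 0]) fence_section();
translate([0, 0, 417]) spool();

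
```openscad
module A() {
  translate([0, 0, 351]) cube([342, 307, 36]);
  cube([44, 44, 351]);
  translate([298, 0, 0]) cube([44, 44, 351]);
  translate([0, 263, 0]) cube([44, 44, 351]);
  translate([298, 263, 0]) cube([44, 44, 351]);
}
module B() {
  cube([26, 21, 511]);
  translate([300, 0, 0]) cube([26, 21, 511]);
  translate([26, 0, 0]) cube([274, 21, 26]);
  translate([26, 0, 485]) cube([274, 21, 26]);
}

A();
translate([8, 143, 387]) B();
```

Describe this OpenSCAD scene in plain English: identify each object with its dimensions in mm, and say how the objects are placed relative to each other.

A is a four-legged stool. The seat is a 342×307×36 mm slab whose top surface is at z = 387 mm; four square legs, each 44×44 mm in cross-section, run from the floor (z = 0) to the underside of the seat, each flush with a corner of the seat.

B is a rectangular picture frame lying in the x–z plane (depth along y). The opening is 274 mm wide (x) by 459 mm tall (z), surrounded by a border 26 mm wide on all four sides. The frame is 21 mm deep and is made of two full-height vertical stiles with two horizontal rails fitted between them.

The picture frame is on top of the stool, centred.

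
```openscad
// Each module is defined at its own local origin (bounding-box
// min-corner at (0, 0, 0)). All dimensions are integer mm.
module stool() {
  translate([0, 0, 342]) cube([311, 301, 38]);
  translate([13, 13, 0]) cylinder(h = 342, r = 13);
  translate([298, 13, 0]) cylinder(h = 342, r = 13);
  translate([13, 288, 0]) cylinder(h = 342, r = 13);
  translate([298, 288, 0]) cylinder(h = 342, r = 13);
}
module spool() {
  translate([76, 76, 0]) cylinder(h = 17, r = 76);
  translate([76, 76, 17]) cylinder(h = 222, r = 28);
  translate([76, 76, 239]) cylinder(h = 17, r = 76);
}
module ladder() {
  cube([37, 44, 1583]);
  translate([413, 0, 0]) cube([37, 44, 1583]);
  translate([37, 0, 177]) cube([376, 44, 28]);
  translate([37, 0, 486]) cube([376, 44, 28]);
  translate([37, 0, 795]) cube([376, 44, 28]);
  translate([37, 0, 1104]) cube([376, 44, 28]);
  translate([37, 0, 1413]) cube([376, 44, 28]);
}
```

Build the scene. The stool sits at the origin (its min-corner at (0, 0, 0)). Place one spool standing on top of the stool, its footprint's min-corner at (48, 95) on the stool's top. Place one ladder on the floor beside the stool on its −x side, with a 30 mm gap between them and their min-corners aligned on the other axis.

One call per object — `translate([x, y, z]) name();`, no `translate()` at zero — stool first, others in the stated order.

stool();
translate([48, 95, 380]) spool();
translate([-480, 0, 0]) ladder();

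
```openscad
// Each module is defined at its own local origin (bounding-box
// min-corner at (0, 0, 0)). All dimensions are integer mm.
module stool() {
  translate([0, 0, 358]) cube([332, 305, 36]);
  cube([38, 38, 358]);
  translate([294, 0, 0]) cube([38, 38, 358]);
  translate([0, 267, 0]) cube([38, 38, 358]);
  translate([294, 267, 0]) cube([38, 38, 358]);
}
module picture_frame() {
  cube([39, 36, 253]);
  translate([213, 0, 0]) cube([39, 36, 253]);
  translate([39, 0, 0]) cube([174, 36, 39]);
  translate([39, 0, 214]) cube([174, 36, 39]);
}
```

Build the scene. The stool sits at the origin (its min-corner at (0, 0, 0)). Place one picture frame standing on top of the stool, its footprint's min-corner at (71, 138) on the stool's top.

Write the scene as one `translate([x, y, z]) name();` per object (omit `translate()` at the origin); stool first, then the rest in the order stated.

stool();
translate([71, 138, 394]) picture_frame();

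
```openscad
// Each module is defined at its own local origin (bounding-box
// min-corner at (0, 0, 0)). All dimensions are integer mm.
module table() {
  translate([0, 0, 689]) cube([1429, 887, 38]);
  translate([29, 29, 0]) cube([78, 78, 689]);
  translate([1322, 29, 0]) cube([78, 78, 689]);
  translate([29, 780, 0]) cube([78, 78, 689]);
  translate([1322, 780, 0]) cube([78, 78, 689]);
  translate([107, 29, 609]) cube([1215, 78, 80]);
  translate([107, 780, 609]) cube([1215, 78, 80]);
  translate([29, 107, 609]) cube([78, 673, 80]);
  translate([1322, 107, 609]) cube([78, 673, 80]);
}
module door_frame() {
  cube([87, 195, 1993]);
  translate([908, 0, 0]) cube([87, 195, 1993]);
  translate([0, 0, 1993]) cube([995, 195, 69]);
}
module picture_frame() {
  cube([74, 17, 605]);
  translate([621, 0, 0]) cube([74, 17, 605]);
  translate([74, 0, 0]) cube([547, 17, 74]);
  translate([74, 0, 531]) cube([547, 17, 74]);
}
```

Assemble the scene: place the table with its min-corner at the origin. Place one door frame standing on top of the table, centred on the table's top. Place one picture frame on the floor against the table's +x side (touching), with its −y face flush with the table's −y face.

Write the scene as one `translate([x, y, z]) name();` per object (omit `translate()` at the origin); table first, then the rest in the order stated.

table();
translate([217, 346, 727]) door_frame();
translate([1429, 0, 0]) picture_frame();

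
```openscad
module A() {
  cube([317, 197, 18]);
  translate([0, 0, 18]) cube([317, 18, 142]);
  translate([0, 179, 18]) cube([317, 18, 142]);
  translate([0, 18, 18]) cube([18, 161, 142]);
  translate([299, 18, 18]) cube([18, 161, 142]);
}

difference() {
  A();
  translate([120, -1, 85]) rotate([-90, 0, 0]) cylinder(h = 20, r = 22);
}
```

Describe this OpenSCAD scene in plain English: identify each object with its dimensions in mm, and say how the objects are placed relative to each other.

A is an open storage box with external size 317×197×160 mm and wall thickness 18 mm (the base is also 18 mm thick). The base covers the whole footprint; the four walls stand on the base, with the y-facing walls full-width and the x-facing walls fitting between their inner faces.

The open box has a circular hole of radius 22 mm through its front wall, centred at (x = 120, z = 85).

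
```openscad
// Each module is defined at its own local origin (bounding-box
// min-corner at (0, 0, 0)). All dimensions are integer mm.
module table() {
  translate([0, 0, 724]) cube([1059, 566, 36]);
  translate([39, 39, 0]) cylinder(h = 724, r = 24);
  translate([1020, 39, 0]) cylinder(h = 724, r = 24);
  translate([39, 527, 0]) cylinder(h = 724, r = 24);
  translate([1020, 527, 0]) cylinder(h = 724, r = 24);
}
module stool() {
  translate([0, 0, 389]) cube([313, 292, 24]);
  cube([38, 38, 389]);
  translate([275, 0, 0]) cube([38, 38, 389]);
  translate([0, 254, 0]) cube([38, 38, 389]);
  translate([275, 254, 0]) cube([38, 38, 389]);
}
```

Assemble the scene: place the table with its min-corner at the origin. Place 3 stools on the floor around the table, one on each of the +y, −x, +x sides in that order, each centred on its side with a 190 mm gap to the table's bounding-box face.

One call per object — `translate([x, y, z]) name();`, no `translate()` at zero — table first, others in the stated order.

table();
translate([373, 756, 0]) stool();
translate([-503, 137, 0]) stool();
translate([1249, 137, 0]) stool();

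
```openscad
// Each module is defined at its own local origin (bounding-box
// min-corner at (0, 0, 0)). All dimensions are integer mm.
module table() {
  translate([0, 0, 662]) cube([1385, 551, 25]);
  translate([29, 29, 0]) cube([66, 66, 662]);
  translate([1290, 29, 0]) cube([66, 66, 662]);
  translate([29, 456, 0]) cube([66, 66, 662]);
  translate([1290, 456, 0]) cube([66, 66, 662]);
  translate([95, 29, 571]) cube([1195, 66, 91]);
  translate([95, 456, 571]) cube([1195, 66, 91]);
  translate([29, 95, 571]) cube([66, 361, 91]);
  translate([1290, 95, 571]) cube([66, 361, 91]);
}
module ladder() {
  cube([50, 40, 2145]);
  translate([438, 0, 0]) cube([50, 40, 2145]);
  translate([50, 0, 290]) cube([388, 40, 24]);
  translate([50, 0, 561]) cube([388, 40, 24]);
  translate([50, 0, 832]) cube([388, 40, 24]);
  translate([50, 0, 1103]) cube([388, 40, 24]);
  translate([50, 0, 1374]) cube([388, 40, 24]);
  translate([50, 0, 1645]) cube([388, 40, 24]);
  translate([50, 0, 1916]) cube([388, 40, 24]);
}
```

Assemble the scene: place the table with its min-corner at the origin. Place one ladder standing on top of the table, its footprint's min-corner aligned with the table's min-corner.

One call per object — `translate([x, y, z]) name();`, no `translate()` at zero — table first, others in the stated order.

table();
translate([0, 0, 687]) ladder();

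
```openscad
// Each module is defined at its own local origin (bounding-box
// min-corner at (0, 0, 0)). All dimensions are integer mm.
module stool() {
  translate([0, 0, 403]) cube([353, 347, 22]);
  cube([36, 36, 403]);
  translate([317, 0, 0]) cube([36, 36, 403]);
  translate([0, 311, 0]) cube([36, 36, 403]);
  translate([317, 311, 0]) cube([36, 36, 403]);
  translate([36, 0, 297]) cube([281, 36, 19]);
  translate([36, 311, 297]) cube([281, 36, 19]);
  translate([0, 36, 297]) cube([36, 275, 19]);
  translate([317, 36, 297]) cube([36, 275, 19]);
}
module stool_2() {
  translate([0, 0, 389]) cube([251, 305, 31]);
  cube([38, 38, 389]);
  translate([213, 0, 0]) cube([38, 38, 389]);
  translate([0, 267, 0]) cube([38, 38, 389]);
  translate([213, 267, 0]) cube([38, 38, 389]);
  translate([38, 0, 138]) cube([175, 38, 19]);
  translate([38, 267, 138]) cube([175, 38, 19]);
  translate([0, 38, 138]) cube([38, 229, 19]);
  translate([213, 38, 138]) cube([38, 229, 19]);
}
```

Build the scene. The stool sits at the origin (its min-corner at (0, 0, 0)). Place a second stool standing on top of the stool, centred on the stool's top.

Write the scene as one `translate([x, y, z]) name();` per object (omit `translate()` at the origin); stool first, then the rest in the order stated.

stool();
translate([51, 21, 425]) stool_2();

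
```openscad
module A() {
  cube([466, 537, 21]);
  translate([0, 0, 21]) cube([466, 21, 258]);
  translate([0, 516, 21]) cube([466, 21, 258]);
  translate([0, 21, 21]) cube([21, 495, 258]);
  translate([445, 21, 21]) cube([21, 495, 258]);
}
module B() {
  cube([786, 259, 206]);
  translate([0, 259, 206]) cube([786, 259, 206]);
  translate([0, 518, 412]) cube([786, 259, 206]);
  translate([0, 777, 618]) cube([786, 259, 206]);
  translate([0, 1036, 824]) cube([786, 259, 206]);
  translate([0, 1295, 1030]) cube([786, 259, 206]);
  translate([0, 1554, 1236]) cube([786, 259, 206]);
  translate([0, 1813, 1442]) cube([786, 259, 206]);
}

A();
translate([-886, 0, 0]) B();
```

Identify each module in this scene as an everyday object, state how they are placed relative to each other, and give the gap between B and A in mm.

The staircase's nearest face is 100 mm from the open box's −x face.

A is an open box. B is a staircase. The staircase is on the floor beside the open box on its −x side. The gap between the staircase and the open box is 100 mm.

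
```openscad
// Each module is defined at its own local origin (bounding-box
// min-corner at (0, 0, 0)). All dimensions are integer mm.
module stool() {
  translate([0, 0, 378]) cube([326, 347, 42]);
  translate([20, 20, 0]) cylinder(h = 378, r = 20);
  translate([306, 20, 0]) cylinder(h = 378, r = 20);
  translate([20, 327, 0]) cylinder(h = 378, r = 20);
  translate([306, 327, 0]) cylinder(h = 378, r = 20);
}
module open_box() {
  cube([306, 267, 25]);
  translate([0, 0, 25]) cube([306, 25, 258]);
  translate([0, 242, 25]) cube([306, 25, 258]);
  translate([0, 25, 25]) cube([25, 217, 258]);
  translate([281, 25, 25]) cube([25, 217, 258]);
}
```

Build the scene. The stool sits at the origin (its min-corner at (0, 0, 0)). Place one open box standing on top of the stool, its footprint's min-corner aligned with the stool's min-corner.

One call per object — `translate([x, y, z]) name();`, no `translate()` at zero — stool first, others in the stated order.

stool();
translate([0, 0, 420]) open_box();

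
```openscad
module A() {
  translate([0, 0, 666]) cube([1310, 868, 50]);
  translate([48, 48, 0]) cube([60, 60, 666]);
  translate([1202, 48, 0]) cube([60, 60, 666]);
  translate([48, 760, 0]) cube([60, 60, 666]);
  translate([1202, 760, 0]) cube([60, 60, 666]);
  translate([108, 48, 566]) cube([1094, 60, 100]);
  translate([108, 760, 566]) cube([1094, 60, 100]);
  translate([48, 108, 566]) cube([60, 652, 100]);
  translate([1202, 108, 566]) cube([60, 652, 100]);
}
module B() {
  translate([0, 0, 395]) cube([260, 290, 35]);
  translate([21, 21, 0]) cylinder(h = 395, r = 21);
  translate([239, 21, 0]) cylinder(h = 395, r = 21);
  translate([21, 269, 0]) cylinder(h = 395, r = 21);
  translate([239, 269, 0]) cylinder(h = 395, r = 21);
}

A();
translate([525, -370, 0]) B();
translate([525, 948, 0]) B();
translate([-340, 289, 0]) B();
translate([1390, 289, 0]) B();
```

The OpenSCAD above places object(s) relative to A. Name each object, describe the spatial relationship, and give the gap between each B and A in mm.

A is a table. B is a stool. Four stools sit around the table at the −y, +y, −x, +x sides. The gap between each stool and the table is 80 mm.

Each stool's nearest face is 80 mm from the table's bounding box.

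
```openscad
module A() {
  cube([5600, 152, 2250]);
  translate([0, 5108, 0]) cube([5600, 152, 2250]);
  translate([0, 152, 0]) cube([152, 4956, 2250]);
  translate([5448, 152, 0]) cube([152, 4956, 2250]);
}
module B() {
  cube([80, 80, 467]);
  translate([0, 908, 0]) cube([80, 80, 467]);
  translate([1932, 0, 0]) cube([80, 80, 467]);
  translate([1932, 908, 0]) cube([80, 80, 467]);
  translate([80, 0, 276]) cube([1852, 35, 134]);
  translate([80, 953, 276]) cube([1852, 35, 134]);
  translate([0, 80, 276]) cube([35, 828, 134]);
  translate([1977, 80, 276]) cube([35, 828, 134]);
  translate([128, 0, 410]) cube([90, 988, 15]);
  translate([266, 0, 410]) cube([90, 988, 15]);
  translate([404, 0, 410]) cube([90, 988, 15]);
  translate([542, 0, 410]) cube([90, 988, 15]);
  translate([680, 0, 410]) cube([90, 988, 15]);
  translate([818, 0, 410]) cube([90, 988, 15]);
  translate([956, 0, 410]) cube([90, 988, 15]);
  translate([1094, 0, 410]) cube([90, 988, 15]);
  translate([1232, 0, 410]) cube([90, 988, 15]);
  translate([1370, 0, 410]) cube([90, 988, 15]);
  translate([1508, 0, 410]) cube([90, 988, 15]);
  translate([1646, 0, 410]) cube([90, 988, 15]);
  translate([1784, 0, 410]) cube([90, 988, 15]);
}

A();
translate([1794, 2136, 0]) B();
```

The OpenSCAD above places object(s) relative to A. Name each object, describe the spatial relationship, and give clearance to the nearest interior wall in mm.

Clearances: x = 1642, y = 1984; minimum 1642 mm.

A is a house frame. B is a bed frame. The bed frame sits inside the house frame, centred. The clearance to the nearest interior wall is 1642 mm.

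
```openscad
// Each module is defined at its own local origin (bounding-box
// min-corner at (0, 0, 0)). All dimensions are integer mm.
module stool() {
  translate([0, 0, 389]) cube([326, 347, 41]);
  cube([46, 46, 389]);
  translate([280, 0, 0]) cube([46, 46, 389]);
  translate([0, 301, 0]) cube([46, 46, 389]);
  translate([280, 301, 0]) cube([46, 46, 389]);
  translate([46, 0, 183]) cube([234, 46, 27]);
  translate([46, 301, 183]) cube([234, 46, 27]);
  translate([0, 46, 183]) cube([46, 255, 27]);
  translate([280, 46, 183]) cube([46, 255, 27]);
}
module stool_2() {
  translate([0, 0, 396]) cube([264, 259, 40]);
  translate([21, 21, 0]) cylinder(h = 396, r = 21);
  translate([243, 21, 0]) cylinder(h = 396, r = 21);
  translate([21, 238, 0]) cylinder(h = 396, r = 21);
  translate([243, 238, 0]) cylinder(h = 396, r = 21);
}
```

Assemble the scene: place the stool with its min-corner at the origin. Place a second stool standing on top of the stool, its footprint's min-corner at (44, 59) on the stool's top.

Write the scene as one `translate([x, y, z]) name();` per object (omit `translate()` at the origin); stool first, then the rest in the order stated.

stool();
translate([44, 59, 430]) stool_2();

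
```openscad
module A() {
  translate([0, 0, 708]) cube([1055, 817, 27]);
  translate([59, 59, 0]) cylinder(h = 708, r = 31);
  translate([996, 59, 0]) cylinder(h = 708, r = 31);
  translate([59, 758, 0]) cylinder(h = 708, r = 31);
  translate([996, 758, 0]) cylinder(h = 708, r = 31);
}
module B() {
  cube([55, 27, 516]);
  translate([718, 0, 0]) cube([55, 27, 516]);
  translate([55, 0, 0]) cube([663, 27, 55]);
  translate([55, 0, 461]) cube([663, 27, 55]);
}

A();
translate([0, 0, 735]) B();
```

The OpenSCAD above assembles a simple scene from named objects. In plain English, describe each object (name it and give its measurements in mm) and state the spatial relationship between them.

A is a table: top 1055 mm (x) × 817 mm (y), 27 mm thick, upper face at z = 735 mm, on four round legs of 62 mm diameter, each leg's bounding box inset 28 mm from the nearest pair of top edges, running from z = 0 to the bottom of the top.

B is a rectangular picture frame lying in the x–z plane (depth along y). The opening is 663 mm wide (x) by 406 mm tall (z), surrounded by a border 55 mm wide on all four sides. The frame is 27 mm deep and is made of two full-height vertical stiles with two horizontal rails fitted between them.

The picture frame is on top of the table.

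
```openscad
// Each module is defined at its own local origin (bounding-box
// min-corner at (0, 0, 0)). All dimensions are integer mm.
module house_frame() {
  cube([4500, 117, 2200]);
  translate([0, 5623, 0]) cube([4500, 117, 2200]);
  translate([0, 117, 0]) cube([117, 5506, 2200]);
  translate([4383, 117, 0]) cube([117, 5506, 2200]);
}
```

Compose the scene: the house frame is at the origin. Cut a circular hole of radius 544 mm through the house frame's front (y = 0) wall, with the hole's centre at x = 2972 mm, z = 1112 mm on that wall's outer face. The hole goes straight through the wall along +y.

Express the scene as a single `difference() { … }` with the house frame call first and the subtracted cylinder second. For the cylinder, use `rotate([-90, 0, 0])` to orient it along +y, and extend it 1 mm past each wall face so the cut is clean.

difference() {
  house_frame();
  translate([2972, -1, 1112]) rotate([-90, 0, 0]) cylinder(h = 119, r = 544);
}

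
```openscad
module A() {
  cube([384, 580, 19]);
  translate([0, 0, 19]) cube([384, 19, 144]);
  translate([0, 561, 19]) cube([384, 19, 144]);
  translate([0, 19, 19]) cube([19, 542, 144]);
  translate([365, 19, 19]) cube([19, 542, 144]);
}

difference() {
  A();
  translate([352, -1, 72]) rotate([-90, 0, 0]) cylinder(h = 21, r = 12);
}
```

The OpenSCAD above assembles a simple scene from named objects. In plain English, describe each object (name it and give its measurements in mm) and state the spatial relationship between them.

A is an open-topped rectangular box: outside dimensions 384×580×163 mm, with a uniform wall and base thickness of 19 mm. The base is a full 384×580 slab on the floor; four walls sit on top of the base. The front and back walls (the −y and +y sides) span the full width; the two side walls fit between them.

The open box has a circular hole of radius 12 mm through its front wall, centred at (x = 352, z = 72).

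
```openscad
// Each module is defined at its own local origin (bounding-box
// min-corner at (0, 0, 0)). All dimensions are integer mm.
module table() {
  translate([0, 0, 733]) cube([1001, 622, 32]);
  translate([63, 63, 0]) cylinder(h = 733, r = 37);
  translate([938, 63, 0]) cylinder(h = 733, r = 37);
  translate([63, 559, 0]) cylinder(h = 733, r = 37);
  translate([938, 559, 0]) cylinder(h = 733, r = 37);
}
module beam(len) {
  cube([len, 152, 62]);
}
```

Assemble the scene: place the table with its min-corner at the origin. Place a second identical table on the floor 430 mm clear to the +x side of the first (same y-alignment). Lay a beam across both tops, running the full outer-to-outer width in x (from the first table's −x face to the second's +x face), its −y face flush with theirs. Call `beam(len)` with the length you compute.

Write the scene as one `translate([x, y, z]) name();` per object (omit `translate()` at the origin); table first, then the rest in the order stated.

table();
translate([1431, 0, 0]) table();
translate([0, 0, 765]) beam(2432);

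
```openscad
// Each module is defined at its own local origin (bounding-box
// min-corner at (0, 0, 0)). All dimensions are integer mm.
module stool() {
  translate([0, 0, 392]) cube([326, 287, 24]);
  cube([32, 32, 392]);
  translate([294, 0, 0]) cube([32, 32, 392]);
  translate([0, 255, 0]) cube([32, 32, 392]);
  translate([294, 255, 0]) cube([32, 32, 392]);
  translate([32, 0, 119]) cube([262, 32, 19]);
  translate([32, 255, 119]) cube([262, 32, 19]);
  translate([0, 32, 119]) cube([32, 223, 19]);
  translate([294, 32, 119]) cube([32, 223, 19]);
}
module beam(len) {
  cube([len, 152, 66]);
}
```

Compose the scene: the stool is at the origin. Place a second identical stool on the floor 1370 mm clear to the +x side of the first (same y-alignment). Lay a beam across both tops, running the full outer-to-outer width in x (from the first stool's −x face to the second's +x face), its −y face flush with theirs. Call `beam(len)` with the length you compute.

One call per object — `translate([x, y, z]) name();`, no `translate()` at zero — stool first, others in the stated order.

stool();
translate([1696, 0, 0]) stool();
translate([0, 0, 416]) beam(2022);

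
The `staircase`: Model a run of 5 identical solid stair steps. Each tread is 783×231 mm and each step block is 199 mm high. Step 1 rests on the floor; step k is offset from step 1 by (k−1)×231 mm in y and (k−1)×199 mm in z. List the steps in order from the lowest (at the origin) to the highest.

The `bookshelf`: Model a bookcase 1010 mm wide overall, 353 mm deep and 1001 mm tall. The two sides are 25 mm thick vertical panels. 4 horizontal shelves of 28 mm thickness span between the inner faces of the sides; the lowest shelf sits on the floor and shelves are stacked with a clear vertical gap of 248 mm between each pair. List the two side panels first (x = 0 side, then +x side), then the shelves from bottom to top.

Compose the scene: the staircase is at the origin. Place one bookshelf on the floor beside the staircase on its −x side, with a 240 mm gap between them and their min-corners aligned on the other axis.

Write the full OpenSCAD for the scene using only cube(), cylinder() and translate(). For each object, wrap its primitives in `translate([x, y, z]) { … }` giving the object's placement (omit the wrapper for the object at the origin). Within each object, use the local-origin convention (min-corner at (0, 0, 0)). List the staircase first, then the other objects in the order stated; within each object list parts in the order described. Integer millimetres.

cube([783, 231, 199]);
translate([0, 231, 199]) cube([783, 231, 199]);
translate([0, 462, 398]) cube([783, 231, 199]);
translate([0, 693, 597]) cube([783, 231, 199]);
translate([0, 924, 796]) cube([783, 231, 199]);
translate([-1250, 0, 0]) {
  cube([25, 353, 1001]);
  translate([985, 0, 0]) cube([25, 353, 1001]);
  translate([25, 0, 0]) cube([960, 353, 28]);
  translate([25, 0, 276]) cube([960, 353, 28]);
  translate([25, 0, 552]) cube([960, 353, 28]);
  translate([25, 0, 828]) cube([960, 353, 28]);
}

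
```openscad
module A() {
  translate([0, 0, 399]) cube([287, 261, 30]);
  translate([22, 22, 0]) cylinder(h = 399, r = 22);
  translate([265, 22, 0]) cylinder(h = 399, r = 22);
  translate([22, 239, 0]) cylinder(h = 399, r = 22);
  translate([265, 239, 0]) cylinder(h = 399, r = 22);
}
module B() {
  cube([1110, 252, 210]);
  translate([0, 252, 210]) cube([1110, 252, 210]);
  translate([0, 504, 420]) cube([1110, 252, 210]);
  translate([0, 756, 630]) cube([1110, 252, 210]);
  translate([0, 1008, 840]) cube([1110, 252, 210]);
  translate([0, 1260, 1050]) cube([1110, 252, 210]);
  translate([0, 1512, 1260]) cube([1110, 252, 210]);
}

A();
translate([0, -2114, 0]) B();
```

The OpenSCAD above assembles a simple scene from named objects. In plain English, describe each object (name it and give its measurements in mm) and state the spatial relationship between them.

A is a simple wooden stool: a rectangular seat 287 mm (x) by 261 mm (y), 30 mm thick, top face at z = 429 mm, on four round legs, each 44 mm in diameter. The legs rest on z = 0, each leg's axis is inset half a diameter from the nearest pair of seat edges (so the leg's bounding box is flush with the corner).

B is a run of 7 identical solid stair steps. Each tread is 1110×252 mm and each step block is 210 mm high. Step 1 rests on the floor; step k is offset from step 1 by (k−1)×252 mm in y and (k−1)×210 mm in z.

The staircase is on the floor beside the stool on its −y side.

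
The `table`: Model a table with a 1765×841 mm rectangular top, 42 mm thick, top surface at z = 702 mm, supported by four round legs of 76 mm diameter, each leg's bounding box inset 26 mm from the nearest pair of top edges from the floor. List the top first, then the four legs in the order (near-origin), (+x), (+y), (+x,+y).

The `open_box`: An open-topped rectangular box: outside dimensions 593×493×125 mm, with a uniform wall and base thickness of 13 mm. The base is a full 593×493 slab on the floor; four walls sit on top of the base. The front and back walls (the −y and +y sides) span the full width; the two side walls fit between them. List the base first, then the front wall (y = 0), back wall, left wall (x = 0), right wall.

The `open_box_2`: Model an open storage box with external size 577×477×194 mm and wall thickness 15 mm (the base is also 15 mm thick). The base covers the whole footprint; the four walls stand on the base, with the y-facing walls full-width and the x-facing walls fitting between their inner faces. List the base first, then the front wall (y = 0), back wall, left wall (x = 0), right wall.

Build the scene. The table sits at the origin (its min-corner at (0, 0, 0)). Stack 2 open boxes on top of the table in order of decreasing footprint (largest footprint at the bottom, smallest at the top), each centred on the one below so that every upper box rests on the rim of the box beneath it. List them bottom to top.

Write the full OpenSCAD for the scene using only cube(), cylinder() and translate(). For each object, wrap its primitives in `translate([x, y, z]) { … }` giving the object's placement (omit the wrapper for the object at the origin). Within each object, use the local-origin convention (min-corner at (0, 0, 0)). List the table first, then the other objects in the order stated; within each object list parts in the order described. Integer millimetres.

translate([0, 0, 660]) cube([1765, 841, 42]);
translate([64, 64, 0]) cylinder(h = 660, r = 38);
translate([1701, 64, 0]) cylinder(h = 660, r = 38);
translate([64, 777, 0]) cylinder(h = 660, r = 38);
translate([1701, 777, 0]) cylinder(h = 660, r = 38);
translate([586, 174, 702]) {
  cube([593, 493, 13]);
  translate([0, 0, 13]) cube([593, 13, 112]);
  translate([0, 480, 13]) cube([593, 13, 112]);
  translate([0, 13, 13]) cube([13, 467, 112]);
  translate([580, 13, 13]) cube([13, 467, 112]);
}
translate([594, 182, 827]) {
  cube([577, 477, 15]);
  translate([0, 0, 15]) cube([577, 15, 179]);
  translate([0, 462, 15]) cube([577, 15, 179]);
  translate([0, 15, 15]) cube([15, 447, 179]);
  translate([562, 15, 15]) cube([15, 447, 179]);
}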